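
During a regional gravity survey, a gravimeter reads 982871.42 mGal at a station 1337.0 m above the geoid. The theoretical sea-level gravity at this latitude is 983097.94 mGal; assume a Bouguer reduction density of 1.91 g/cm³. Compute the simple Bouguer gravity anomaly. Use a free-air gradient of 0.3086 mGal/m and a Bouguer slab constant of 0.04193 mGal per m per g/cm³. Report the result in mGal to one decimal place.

79.0

Free-air correction = 0.3086 × 1337.0 = 412.60 mGal
Free-air anomaly = 982871.42 − 983097.94 + (412.60) = 186.08 mGal
Bouguer slab correction = 0.04193 × 1.91 × 1337.0 = 107.08 mGal
Simple Bouguer anomaly = 186.08 − (107.08) = 79.00 mGal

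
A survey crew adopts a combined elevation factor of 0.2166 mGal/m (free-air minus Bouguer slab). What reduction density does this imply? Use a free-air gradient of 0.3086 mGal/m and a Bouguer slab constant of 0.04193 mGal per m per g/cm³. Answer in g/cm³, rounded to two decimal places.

0.2166 = 0.3086 − 0.04193 × ρ
ρ = (0.3086 − 0.2166) / 0.04193 = 2.19 g/cm³

2.19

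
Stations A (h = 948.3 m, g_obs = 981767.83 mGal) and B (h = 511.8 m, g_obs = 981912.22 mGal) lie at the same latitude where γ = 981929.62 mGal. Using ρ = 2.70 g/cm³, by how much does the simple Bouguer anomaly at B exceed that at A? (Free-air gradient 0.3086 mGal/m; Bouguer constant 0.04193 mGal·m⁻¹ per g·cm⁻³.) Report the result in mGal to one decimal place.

59.1

Δg_SB(A) = 981767.83 − 981929.62 + 0.3086×948.3 − 0.04193×2.70×948.3 = 23.50 mGal
Δg_SB(B) = 981912.22 − 981929.62 + 0.3086×511.8 − 0.04193×2.70×511.8 = 82.60 mGal
Difference = 82.60 − (23.50) = 59.10 mGal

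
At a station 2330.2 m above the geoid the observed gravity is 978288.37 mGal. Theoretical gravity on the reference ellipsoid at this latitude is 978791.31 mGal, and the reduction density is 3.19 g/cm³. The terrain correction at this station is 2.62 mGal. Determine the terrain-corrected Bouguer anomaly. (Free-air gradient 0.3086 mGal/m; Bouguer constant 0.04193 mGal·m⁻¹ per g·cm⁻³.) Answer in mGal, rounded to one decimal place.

-92.9

Free-air correction = 0.3086 × 2330.2 = 719.10 mGal
Free-air anomaly = 978288.37 − 978791.31 + (719.10) = 216.16 mGal
Bouguer slab correction = 0.04193 × 3.19 × 2330.2 = 311.68 mGal
Simple Bouguer anomaly = 216.16 − (311.68) = -95.52 mGal
Complete Bouguer anomaly = -95.52 + 2.62 = -92.90 mGal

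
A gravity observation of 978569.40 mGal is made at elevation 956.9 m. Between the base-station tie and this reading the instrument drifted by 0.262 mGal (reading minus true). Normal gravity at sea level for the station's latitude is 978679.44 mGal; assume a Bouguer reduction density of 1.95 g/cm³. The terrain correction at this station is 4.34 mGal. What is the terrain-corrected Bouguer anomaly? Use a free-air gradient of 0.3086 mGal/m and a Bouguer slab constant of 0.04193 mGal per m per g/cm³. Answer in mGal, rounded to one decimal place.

111.1

Drift-corrected reading = 978569.40 − (0.262) = 978569.138 mGal
Free-air correction = 0.3086 × 956.9 = 295.30 mGal
Free-air anomaly = 978569.138 − 978679.44 + (295.30) = 184.998 mGal
Bouguer slab correction = 0.04193 × 1.95 × 956.9 = 78.24 mGal
Simple Bouguer anomaly = 184.998 − (78.24) = 106.758 mGal
Complete Bouguer anomaly = 106.758 + 4.34 = 111.098 mGal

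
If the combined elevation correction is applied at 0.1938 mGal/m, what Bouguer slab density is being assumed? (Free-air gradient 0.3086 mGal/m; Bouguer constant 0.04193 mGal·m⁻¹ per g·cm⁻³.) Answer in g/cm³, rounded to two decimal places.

2.74

0.1938 = 0.3086 − 0.04193 × ρ
ρ = (0.3086 − 0.1938) / 0.04193 = 2.74 g/cm³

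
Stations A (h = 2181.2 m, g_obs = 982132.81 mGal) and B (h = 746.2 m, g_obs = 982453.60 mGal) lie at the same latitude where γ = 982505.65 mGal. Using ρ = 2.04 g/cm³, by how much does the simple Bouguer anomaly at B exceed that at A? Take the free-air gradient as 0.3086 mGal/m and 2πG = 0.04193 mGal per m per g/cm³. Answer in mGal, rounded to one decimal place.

0.7

Δg_SB(A) = 982132.81 − 982505.65 + 0.3086×2181.2 − 0.04193×2.04×2181.2 = 113.70 mGal
Δg_SB(B) = 982453.60 − 982505.65 + 0.3086×746.2 − 0.04193×2.04×746.2 = 114.40 mGal
Difference = 114.40 − (113.70) = 0.70 mGal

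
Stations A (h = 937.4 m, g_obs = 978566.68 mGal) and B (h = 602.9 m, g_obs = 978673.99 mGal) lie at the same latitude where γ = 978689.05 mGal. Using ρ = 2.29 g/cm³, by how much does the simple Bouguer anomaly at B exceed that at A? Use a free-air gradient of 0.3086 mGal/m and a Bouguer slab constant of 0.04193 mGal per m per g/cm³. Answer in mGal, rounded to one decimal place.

Δg_SB(A) = 978566.68 − 978689.05 + 0.3086×937.4 − 0.04193×2.29×937.4 = 76.90 mGal
Δg_SB(B) = 978673.99 − 978689.05 + 0.3086×602.9 − 0.04193×2.29×602.9 = 113.10 mGal
Difference = 113.10 − (76.90) = 36.20 mGal

36.2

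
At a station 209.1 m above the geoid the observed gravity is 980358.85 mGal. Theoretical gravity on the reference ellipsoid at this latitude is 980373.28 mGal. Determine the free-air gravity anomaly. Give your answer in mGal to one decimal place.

50.1

Free-air correction = 0.3086 × 209.1 = 64.53 mGal
Free-air anomaly = 980358.85 − 980373.28 + (64.53) = 50.10 mGal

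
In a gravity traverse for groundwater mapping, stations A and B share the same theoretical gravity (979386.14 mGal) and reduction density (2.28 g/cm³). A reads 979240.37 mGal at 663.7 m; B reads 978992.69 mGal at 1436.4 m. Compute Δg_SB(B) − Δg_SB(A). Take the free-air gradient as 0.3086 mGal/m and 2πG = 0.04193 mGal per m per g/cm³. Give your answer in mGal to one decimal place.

-83.1

Δg_SB(A) = 979240.37 − 979386.14 + 0.3086×663.7 − 0.04193×2.28×663.7 = -4.40 mGal
Δg_SB(B) = 978992.69 − 979386.14 + 0.3086×1436.4 − 0.04193×2.28×1436.4 = -87.50 mGal
Difference = -87.50 − (-4.40) = -83.10 mGal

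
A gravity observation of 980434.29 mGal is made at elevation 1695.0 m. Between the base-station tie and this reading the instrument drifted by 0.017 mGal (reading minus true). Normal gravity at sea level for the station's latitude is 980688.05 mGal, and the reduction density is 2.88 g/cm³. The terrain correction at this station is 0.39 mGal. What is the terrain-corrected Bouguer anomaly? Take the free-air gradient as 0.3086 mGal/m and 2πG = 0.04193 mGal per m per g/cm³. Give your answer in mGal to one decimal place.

Drift-corrected reading = 980434.29 − (0.017) = 980434.273 mGal
Free-air correction = 0.3086 × 1695.0 = 523.08 mGal
Free-air anomaly = 980434.273 − 980688.05 + (523.08) = 269.303 mGal
Bouguer slab correction = 0.04193 × 2.88 × 1695.0 = 204.69 mGal
Simple Bouguer anomaly = 269.303 − (204.69) = 64.613 mGal
Complete Bouguer anomaly = 64.613 + 0.39 = 65.003 mGal

65.0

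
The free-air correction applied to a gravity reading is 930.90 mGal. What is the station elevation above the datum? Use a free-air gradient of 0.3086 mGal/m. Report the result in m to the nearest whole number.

h = 930.90 / 0.3086 = 3016.53 m

3017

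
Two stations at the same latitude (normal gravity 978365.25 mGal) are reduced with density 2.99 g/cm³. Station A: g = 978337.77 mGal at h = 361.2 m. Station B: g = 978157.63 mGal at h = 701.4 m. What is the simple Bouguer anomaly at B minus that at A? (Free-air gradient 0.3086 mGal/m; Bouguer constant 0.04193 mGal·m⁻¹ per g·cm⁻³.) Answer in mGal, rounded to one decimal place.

Δg_SB(A) = 978337.77 − 978365.25 + 0.3086×361.2 − 0.04193×2.99×361.2 = 38.70 mGal
Δg_SB(B) = 978157.63 − 978365.25 + 0.3086×701.4 − 0.04193×2.99×701.4 = -79.10 mGal
Difference = -79.10 − (38.70) = -117.80 mGal

-117.8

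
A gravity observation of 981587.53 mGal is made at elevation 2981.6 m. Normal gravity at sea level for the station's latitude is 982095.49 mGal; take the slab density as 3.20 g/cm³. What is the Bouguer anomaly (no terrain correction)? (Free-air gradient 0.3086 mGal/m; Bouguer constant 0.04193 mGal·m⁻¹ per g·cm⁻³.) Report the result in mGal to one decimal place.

12.1

Free-air correction = 0.3086 × 2981.6 = 920.12 mGal
Free-air anomaly = 981587.53 − 982095.49 + (920.12) = 412.16 mGal
Bouguer slab correction = 0.04193 × 3.20 × 2981.6 = 400.06 mGal
Simple Bouguer anomaly = 412.16 − (400.06) = 12.10 mGal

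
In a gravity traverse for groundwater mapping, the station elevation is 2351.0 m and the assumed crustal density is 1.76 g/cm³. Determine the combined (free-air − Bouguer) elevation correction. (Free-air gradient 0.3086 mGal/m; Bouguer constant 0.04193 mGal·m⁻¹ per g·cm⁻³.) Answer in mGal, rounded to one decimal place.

552.0

Combined gradient = 0.3086 − 0.04193 × 1.76 = 0.2348032 mGal/m
Combined elevation correction = 0.2348032 × 2351.0 = 552.0 mGal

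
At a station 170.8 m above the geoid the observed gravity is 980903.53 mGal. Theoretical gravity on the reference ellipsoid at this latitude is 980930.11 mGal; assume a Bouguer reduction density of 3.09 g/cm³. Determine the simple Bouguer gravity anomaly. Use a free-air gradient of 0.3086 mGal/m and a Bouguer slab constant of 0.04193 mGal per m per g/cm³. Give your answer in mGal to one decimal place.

4.0

Free-air correction = 0.3086 × 170.8 = 52.71 mGal
Free-air anomaly = 980903.53 − 980930.11 + (52.71) = 26.13 mGal
Bouguer slab correction = 0.04193 × 3.09 × 170.8 = 22.13 mGal
Simple Bouguer anomaly = 26.13 − (22.13) = 4.00 mGal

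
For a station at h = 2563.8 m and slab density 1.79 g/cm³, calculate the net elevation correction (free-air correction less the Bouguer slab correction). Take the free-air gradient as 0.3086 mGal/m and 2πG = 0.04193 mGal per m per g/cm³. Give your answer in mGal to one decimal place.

598.8

Combined gradient = 0.3086 − 0.04193 × 1.79 = 0.2335453 mGal/m
Combined elevation correction = 0.2335453 × 2563.8 = 598.8 mGal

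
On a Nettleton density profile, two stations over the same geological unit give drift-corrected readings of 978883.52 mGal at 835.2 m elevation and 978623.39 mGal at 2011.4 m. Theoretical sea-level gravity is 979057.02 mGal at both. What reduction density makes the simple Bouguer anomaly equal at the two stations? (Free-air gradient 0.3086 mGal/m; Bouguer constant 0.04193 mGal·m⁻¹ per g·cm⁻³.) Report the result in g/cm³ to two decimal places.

Δg_obs = 978623.39 − 978883.52 = -260.13 mGal over Δh = 2011.4 − 835.2 = 1176.2 m
Equal Bouguer anomalies ⇒ Δg_obs + (0.3086 − 0.04193ρ)·Δh = 0
0.3086 − 0.04193ρ = −Δg_obs/Δh = 0.22116
ρ = (0.3086 − 0.22116) / 0.04193 = 2.09 g/cm³

2.09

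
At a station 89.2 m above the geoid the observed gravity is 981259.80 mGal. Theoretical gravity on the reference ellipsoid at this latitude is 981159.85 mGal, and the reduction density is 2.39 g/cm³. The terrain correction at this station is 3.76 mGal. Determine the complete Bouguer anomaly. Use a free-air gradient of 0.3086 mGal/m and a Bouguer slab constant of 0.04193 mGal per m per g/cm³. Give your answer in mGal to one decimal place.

122.3

Free-air correction = 0.3086 × 89.2 = 27.53 mGal
Free-air anomaly = 981259.80 − 981159.85 + (27.53) = 127.48 mGal
Bouguer slab correction = 0.04193 × 2.39 × 89.2 = 8.94 mGal
Simple Bouguer anomaly = 127.48 − (8.94) = 118.54 mGal
Complete Bouguer anomaly = 118.54 + 3.76 = 122.30 mGal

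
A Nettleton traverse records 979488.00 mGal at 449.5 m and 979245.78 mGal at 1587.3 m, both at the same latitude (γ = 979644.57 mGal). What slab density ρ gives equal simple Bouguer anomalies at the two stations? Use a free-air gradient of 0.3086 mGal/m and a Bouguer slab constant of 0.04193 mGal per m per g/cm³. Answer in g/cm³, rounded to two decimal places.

2.28

Δg_obs = 979245.78 − 979488.00 = -242.22 mGal over Δh = 1587.3 − 449.5 = 1137.8 m
Equal Bouguer anomalies ⇒ Δg_obs + (0.3086 − 0.04193ρ)·Δh = 0
0.3086 − 0.04193ρ = −Δg_obs/Δh = 0.21288
ρ = (0.3086 − 0.21288) / 0.04193 = 2.28 g/cm³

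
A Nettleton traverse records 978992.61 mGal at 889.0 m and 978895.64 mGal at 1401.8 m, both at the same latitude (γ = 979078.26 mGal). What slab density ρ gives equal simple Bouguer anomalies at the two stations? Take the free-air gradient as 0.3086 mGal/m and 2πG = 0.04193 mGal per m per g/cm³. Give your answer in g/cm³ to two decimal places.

2.85

Δg_obs = 978895.64 − 978992.61 = -96.97 mGal over Δh = 1401.8 − 889.0 = 512.8 m
Equal Bouguer anomalies ⇒ Δg_obs + (0.3086 − 0.04193ρ)·Δh = 0
0.3086 − 0.04193ρ = −Δg_obs/Δh = 0.18910
ρ = (0.3086 − 0.18910) / 0.04193 = 2.85 g/cm³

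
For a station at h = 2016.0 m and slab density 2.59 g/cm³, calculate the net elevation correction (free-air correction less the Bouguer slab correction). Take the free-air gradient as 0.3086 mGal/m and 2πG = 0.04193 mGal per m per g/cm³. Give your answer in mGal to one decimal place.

403.2

Combined gradient = 0.3086 − 0.04193 × 2.59 = 0.2000013 mGal/m
Combined elevation correction = 0.2000013 × 2016.0 = 403.2 mGal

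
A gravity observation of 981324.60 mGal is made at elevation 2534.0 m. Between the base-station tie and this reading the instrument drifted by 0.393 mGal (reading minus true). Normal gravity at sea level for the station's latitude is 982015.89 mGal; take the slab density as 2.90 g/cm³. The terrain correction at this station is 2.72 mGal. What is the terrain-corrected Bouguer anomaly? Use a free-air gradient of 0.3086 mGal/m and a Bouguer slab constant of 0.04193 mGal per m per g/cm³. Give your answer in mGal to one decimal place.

Drift-corrected reading = 981324.60 − (0.393) = 981324.207 mGal
Free-air correction = 0.3086 × 2534.0 = 781.99 mGal
Free-air anomaly = 981324.207 − 982015.89 + (781.99) = 90.307 mGal
Bouguer slab correction = 0.04193 × 2.90 × 2534.0 = 308.13 mGal
Simple Bouguer anomaly = 90.307 − (308.13) = -217.823 mGal
Complete Bouguer anomaly = -217.823 + 2.72 = -215.103 mGal

-215.1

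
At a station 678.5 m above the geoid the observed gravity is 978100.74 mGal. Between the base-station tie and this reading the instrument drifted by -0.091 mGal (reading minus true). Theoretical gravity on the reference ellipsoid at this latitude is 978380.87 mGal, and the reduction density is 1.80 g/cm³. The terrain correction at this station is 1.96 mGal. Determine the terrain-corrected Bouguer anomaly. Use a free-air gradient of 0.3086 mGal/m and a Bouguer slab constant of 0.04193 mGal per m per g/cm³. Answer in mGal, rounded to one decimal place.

-119.9

Drift-corrected reading = 978100.74 − (-0.091) = 978100.831 mGal
Free-air correction = 0.3086 × 678.5 = 209.39 mGal
Free-air anomaly = 978100.831 − 978380.87 + (209.39) = -70.649 mGal
Bouguer slab correction = 0.04193 × 1.80 × 678.5 = 51.21 mGal
Simple Bouguer anomaly = -70.649 − (51.21) = -121.859 mGal
Complete Bouguer anomaly = -121.859 + 1.96 = -119.899 mGal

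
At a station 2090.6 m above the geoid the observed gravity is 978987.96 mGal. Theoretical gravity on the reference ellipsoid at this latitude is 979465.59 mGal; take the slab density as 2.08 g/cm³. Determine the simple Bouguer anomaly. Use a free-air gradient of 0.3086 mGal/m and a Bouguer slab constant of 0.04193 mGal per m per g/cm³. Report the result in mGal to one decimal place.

Free-air correction = 0.3086 × 2090.6 = 645.16 mGal
Free-air anomaly = 978987.96 − 979465.59 + (645.16) = 167.53 mGal
Bouguer slab correction = 0.04193 × 2.08 × 2090.6 = 182.33 mGal
Simple Bouguer anomaly = 167.53 − (182.33) = -14.80 mGal

-14.8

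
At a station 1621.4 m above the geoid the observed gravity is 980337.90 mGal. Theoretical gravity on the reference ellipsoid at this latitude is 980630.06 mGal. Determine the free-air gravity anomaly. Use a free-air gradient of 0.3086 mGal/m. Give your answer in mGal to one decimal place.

208.2

Free-air correction = 0.3086 × 1621.4 = 500.36 mGal
Free-air anomaly = 980337.90 − 980630.06 + (500.36) = 208.20 mGal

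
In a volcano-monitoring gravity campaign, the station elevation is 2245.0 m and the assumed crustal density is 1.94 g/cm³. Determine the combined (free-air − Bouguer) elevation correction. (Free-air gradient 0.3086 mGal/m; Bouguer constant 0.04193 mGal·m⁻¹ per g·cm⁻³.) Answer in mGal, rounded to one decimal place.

Combined gradient = 0.3086 − 0.04193 × 1.94 = 0.2272558 mGal/m
Combined elevation correction = 0.2272558 × 2245.0 = 510.2 mGal

510.2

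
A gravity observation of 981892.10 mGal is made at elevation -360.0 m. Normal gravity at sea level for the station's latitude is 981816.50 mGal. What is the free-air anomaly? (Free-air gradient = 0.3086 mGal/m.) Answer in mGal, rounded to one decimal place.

Free-air correction = 0.3086 × -360.0 = -111.10 mGal
Free-air anomaly = 981892.10 − 981816.50 + (-111.10) = -35.50 mGal

-35.5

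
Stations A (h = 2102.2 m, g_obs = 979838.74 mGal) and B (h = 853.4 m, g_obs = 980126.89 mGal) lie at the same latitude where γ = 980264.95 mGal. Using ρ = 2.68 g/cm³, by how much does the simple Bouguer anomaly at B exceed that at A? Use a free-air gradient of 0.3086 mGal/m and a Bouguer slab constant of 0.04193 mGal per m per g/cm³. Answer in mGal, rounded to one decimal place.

Δg_SB(A) = 979838.74 − 980264.95 + 0.3086×2102.2 − 0.04193×2.68×2102.2 = -13.70 mGal
Δg_SB(B) = 980126.89 − 980264.95 + 0.3086×853.4 − 0.04193×2.68×853.4 = 29.40 mGal
Difference = 29.40 − (-13.70) = 43.10 mGal

43.1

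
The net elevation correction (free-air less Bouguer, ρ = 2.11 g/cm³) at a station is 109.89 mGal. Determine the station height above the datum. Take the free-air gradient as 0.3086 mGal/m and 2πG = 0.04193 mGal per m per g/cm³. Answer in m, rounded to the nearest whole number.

Combined gradient = 0.3086 − 0.04193 × 2.11 = 0.2201277 mGal/m
h = 109.89 / 0.2201277 = 499.21 m

499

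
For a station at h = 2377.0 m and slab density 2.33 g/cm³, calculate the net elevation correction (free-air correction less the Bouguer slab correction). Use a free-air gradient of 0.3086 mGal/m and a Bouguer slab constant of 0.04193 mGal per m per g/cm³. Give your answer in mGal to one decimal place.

501.3

Combined gradient = 0.3086 − 0.04193 × 2.33 = 0.2109031 mGal/m
Combined elevation correction = 0.2109031 × 2377.0 = 501.3 mGal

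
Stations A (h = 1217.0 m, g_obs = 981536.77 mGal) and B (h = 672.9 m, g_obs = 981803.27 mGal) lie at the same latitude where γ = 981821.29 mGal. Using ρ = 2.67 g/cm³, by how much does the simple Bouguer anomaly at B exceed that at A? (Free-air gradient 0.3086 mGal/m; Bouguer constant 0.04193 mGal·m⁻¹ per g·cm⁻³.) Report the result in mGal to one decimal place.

159.5

Δg_SB(A) = 981536.77 − 981821.29 + 0.3086×1217.0 − 0.04193×2.67×1217.0 = -45.20 mGal
Δg_SB(B) = 981803.27 − 981821.29 + 0.3086×672.9 − 0.04193×2.67×672.9 = 114.30 mGal
Difference = 114.30 − (-45.20) = 159.50 mGal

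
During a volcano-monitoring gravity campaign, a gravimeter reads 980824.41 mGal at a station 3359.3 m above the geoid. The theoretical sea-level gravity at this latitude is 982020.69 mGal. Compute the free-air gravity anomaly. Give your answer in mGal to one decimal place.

-159.6

Free-air correction = 0.3086 × 3359.3 = 1036.68 mGal
Free-air anomaly = 980824.41 − 982020.69 + (1036.68) = -159.60 mGal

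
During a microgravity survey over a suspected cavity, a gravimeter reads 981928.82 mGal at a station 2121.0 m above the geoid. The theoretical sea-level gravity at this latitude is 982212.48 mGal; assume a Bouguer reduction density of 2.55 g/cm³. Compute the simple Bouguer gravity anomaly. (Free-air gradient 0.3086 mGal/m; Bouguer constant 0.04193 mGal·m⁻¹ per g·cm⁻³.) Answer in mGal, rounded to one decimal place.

Free-air correction = 0.3086 × 2121.0 = 654.54 mGal
Free-air anomaly = 981928.82 − 982212.48 + (654.54) = 370.88 mGal
Bouguer slab correction = 0.04193 × 2.55 × 2121.0 = 226.78 mGal
Simple Bouguer anomaly = 370.88 − (226.78) = 144.10 mGal

144.1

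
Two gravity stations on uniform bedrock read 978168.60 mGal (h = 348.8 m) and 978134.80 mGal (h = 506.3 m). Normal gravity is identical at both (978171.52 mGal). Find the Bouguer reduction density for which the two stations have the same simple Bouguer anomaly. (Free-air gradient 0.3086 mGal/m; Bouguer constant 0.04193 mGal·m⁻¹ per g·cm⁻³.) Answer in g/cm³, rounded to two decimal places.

2.24

Δg_obs = 978134.80 − 978168.60 = -33.80 mGal over Δh = 506.3 − 348.8 = 157.5 m
Equal Bouguer anomalies ⇒ Δg_obs + (0.3086 − 0.04193ρ)·Δh = 0
0.3086 − 0.04193ρ = −Δg_obs/Δh = 0.21460
ρ = (0.3086 − 0.21460) / 0.04193 = 2.24 g/cm³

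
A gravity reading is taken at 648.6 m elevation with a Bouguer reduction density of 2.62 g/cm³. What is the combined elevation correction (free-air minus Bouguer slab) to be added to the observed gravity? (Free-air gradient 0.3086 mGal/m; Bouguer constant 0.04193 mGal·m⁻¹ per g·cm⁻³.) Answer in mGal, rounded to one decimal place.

Combined gradient = 0.3086 − 0.04193 × 2.62 = 0.1987434 mGal/m
Combined elevation correction = 0.1987434 × 648.6 = 128.9 mGal

128.9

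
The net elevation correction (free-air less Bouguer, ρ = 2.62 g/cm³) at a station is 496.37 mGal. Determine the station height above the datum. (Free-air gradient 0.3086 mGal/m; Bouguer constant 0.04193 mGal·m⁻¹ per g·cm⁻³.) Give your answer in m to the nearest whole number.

Combined gradient = 0.3086 − 0.04193 × 2.62 = 0.1987434 mGal/m
h = 496.37 / 0.1987434 = 2497.54 m

2498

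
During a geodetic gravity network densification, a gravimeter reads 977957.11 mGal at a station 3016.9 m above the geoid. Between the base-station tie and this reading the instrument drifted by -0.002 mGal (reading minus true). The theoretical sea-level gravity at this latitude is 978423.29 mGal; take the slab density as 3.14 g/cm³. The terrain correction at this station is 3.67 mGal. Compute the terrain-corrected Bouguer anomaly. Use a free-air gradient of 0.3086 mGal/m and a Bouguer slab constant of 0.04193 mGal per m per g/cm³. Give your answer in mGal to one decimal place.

Drift-corrected reading = 977957.11 − (-0.002) = 977957.112 mGal
Free-air correction = 0.3086 × 3016.9 = 931.02 mGal
Free-air anomaly = 977957.112 − 978423.29 + (931.02) = 464.842 mGal
Bouguer slab correction = 0.04193 × 3.14 × 3016.9 = 397.21 mGal
Simple Bouguer anomaly = 464.842 − (397.21) = 67.632 mGal
Complete Bouguer anomaly = 67.632 + 3.67 = 71.302 mGal

71.3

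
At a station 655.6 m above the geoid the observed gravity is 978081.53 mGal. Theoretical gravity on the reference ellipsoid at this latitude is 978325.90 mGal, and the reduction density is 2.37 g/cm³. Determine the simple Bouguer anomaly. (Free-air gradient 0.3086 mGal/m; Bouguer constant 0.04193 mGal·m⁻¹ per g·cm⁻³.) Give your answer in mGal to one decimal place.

-107.2

Free-air correction = 0.3086 × 655.6 = 202.32 mGal
Free-air anomaly = 978081.53 − 978325.90 + (202.32) = -42.05 mGal
Bouguer slab correction = 0.04193 × 2.37 × 655.6 = 65.15 mGal
Simple Bouguer anomaly = -42.05 − (65.15) = -107.20 mGal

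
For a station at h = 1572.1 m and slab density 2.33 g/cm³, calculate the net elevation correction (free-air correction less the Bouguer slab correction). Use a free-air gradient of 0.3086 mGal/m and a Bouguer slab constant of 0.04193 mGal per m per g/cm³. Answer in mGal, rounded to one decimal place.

331.6

Combined gradient = 0.3086 − 0.04193 × 2.33 = 0.2109031 mGal/m
Combined elevation correction = 0.2109031 × 1572.1 = 331.6 mGal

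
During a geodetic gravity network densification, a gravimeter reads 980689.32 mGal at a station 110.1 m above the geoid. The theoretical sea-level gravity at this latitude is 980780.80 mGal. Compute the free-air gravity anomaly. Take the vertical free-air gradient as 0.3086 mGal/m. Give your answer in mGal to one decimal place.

Free-air correction = 0.3086 × 110.1 = 33.98 mGal
Free-air anomaly = 980689.32 − 980780.80 + (33.98) = -57.50 mGal

-57.5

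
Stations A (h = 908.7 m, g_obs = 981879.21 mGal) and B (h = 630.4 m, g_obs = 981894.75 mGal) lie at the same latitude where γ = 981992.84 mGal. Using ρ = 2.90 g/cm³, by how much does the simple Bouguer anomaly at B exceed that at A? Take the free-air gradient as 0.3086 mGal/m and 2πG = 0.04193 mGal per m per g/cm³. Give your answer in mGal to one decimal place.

-36.5

Δg_SB(A) = 981879.21 − 981992.84 + 0.3086×908.7 − 0.04193×2.90×908.7 = 56.30 mGal
Δg_SB(B) = 981894.75 − 981992.84 + 0.3086×630.4 − 0.04193×2.90×630.4 = 19.80 mGal
Difference = 19.80 − (56.30) = -36.50 mGal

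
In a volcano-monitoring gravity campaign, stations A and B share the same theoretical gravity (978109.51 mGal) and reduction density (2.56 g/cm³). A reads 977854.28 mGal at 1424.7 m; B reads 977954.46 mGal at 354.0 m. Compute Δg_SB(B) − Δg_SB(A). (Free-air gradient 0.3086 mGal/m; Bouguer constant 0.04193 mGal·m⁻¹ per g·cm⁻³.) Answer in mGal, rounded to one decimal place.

Δg_SB(A) = 977854.28 − 978109.51 + 0.3086×1424.7 − 0.04193×2.56×1424.7 = 31.50 mGal
Δg_SB(B) = 977954.46 − 978109.51 + 0.3086×354.0 − 0.04193×2.56×354.0 = -83.80 mGal
Difference = -83.80 − (31.50) = -115.30 mGal

-115.3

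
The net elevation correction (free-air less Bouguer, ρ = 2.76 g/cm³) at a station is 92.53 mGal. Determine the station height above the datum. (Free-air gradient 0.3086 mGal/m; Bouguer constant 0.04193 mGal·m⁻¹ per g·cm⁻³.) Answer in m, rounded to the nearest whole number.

Combined gradient = 0.3086 − 0.04193 × 2.76 = 0.1928732 mGal/m
h = 92.53 / 0.1928732 = 479.75 m

480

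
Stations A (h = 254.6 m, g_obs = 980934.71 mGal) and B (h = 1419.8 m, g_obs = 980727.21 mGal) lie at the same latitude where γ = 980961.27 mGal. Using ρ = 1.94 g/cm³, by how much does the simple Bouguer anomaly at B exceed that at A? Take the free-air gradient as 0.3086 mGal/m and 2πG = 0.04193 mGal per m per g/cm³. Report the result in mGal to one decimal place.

57.3

Δg_SB(A) = 980934.71 − 980961.27 + 0.3086×254.6 − 0.04193×1.94×254.6 = 31.30 mGal
Δg_SB(B) = 980727.21 − 980961.27 + 0.3086×1419.8 − 0.04193×1.94×1419.8 = 88.60 mGal
Difference = 88.60 − (31.30) = 57.30 mGal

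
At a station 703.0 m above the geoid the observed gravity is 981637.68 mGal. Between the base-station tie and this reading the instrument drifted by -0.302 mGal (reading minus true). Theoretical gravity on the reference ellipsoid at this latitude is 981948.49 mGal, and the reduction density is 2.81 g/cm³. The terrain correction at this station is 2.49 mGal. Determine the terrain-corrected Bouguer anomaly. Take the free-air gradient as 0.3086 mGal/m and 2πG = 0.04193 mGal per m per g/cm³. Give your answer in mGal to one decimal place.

-173.9

Drift-corrected reading = 981637.68 − (-0.302) = 981637.982 mGal
Free-air correction = 0.3086 × 703.0 = 216.95 mGal
Free-air anomaly = 981637.982 − 981948.49 + (216.95) = -93.558 mGal
Bouguer slab correction = 0.04193 × 2.81 × 703.0 = 82.83 mGal
Simple Bouguer anomaly = -93.558 − (82.83) = -176.388 mGal
Complete Bouguer anomaly = -176.388 + 2.49 = -173.898 mGal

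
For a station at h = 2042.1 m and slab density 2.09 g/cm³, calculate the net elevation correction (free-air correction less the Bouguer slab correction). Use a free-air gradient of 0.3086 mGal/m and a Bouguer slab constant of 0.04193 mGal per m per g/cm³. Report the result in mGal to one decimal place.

Combined gradient = 0.3086 − 0.04193 × 2.09 = 0.2209663 mGal/m
Combined elevation correction = 0.2209663 × 2042.1 = 451.2 mGal

451.2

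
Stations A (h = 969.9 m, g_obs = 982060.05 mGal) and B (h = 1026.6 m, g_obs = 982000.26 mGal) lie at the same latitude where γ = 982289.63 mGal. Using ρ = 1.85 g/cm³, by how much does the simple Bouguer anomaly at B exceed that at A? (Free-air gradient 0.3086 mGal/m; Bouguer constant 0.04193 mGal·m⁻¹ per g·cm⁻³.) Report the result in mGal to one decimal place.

-46.7

Δg_SB(A) = 982060.05 − 982289.63 + 0.3086×969.9 − 0.04193×1.85×969.9 = -5.50 mGal
Δg_SB(B) = 982000.26 − 982289.63 + 0.3086×1026.6 − 0.04193×1.85×1026.6 = -52.20 mGal
Difference = -52.20 − (-5.50) = -46.70 mGal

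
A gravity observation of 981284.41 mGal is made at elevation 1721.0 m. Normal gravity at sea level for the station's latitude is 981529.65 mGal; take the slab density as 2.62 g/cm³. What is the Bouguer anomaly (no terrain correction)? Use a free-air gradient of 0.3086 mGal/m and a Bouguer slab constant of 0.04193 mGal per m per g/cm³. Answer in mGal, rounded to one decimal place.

Free-air correction = 0.3086 × 1721.0 = 531.10 mGal
Free-air anomaly = 981284.41 − 981529.65 + (531.10) = 285.86 mGal
Bouguer slab correction = 0.04193 × 2.62 × 1721.0 = 189.06 mGal
Simple Bouguer anomaly = 285.86 − (189.06) = 96.80 mGal

96.8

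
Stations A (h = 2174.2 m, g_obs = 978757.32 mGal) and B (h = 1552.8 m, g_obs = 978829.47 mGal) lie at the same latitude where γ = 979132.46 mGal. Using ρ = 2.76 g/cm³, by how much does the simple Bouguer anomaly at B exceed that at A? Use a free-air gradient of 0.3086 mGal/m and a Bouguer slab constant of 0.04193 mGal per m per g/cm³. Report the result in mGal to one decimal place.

Δg_SB(A) = 978757.32 − 979132.46 + 0.3086×2174.2 − 0.04193×2.76×2174.2 = 44.20 mGal
Δg_SB(B) = 978829.47 − 979132.46 + 0.3086×1552.8 − 0.04193×2.76×1552.8 = -3.50 mGal
Difference = -3.50 − (44.20) = -47.70 mGal

-47.7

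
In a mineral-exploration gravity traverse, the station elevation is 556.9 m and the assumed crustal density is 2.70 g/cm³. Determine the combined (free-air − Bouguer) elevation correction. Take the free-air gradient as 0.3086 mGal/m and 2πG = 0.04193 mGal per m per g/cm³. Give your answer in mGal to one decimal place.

108.8

Combined gradient = 0.3086 − 0.04193 × 2.70 = 0.1953890 mGal/m
Combined elevation correction = 0.1953890 × 556.9 = 108.8 mGal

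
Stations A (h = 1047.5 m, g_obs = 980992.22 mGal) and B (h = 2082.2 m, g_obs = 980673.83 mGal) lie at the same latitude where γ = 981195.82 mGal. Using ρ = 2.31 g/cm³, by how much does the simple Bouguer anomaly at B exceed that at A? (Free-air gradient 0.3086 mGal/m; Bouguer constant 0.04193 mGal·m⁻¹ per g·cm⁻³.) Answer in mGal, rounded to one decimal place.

Δg_SB(A) = 980992.22 − 981195.82 + 0.3086×1047.5 − 0.04193×2.31×1047.5 = 18.20 mGal
Δg_SB(B) = 980673.83 − 981195.82 + 0.3086×2082.2 − 0.04193×2.31×2082.2 = -81.10 mGal
Difference = -81.10 − (18.20) = -99.30 mGal

-99.3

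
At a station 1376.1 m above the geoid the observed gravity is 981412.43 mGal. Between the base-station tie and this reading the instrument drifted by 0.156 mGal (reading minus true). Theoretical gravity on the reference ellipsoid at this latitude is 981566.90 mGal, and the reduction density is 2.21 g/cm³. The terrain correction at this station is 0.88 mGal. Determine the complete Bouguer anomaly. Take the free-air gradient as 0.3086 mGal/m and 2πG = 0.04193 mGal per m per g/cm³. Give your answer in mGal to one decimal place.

143.4

Drift-corrected reading = 981412.43 − (0.156) = 981412.274 mGal
Free-air correction = 0.3086 × 1376.1 = 424.66 mGal
Free-air anomaly = 981412.274 − 981566.90 + (424.66) = 270.034 mGal
Bouguer slab correction = 0.04193 × 2.21 × 1376.1 = 127.52 mGal
Simple Bouguer anomaly = 270.034 − (127.52) = 142.514 mGal
Complete Bouguer anomaly = 142.514 + 0.88 = 143.394 mGal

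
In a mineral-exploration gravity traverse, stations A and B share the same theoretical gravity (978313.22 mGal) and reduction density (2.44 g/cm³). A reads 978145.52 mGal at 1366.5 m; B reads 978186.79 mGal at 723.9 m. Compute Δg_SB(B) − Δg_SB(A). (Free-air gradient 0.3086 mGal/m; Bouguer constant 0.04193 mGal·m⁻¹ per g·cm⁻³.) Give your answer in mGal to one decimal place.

Δg_SB(A) = 978145.52 − 978313.22 + 0.3086×1366.5 − 0.04193×2.44×1366.5 = 114.20 mGal
Δg_SB(B) = 978186.79 − 978313.22 + 0.3086×723.9 − 0.04193×2.44×723.9 = 22.90 mGal
Difference = 22.90 − (114.20) = -91.30 mGal

-91.3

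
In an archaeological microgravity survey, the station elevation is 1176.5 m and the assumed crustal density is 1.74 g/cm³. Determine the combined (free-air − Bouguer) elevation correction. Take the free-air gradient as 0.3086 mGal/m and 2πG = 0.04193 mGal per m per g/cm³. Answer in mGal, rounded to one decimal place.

Combined gradient = 0.3086 − 0.04193 × 1.74 = 0.2356418 mGal/m
Combined elevation correction = 0.2356418 × 1176.5 = 277.2 mGal

277.2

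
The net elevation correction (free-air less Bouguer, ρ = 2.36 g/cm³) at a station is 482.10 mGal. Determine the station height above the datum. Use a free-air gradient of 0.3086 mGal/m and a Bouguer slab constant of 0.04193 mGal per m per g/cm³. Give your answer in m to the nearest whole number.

Combined gradient = 0.3086 − 0.04193 × 2.36 = 0.2096452 mGal/m
h = 482.10 / 0.2096452 = 2299.60 m

2300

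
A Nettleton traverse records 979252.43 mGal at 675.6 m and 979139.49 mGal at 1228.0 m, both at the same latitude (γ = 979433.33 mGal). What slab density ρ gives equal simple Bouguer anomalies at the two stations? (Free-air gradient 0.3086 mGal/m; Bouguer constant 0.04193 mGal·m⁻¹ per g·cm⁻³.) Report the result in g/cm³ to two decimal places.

Δg_obs = 979139.49 − 979252.43 = -112.94 mGal over Δh = 1228.0 − 675.6 = 552.4 m
Equal Bouguer anomalies ⇒ Δg_obs + (0.3086 − 0.04193ρ)·Δh = 0
0.3086 − 0.04193ρ = −Δg_obs/Δh = 0.20445
ρ = (0.3086 − 0.20445) / 0.04193 = 2.48 g/cm³

2.48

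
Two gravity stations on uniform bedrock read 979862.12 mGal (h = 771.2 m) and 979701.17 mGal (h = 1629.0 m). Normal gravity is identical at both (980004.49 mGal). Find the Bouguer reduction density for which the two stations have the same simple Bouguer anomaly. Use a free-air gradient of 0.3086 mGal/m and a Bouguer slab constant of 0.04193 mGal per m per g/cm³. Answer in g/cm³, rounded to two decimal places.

2.89

Δg_obs = 979701.17 − 979862.12 = -160.95 mGal over Δh = 1629.0 − 771.2 = 857.8 m
Equal Bouguer anomalies ⇒ Δg_obs + (0.3086 − 0.04193ρ)·Δh = 0
0.3086 − 0.04193ρ = −Δg_obs/Δh = 0.18763
ρ = (0.3086 − 0.18763) / 0.04193 = 2.89 g/cm³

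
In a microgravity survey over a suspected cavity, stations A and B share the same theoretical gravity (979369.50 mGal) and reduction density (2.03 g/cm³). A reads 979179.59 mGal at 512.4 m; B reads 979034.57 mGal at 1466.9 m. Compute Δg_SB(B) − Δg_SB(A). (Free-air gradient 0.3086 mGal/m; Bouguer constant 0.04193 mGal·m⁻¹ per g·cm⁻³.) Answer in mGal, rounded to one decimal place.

Δg_SB(A) = 979179.59 − 979369.50 + 0.3086×512.4 − 0.04193×2.03×512.4 = -75.40 mGal
Δg_SB(B) = 979034.57 − 979369.50 + 0.3086×1466.9 − 0.04193×2.03×1466.9 = -7.10 mGal
Difference = -7.10 − (-75.40) = 68.30 mGal

68.3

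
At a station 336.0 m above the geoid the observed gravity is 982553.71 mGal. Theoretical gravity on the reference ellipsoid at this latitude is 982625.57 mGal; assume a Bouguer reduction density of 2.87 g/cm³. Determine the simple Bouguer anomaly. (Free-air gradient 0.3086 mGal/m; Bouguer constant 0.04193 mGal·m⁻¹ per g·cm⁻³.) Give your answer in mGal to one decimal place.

-8.6

Free-air correction = 0.3086 × 336.0 = 103.69 mGal
Free-air anomaly = 982553.71 − 982625.57 + (103.69) = 31.83 mGal
Bouguer slab correction = 0.04193 × 2.87 × 336.0 = 40.43 mGal
Simple Bouguer anomaly = 31.83 − (40.43) = -8.60 mGal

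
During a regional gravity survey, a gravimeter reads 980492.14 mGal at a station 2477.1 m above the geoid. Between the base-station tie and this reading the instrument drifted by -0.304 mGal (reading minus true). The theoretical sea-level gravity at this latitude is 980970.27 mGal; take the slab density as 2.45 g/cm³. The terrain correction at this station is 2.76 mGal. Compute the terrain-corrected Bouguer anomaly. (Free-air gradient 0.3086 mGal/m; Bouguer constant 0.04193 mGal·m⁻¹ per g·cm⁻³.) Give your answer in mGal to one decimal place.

34.9

Drift-corrected reading = 980492.14 − (-0.304) = 980492.444 mGal
Free-air correction = 0.3086 × 2477.1 = 764.43 mGal
Free-air anomaly = 980492.444 − 980970.27 + (764.43) = 286.604 mGal
Bouguer slab correction = 0.04193 × 2.45 × 2477.1 = 254.47 mGal
Simple Bouguer anomaly = 286.604 − (254.47) = 32.134 mGal
Complete Bouguer anomaly = 32.134 + 2.76 = 34.894 mGal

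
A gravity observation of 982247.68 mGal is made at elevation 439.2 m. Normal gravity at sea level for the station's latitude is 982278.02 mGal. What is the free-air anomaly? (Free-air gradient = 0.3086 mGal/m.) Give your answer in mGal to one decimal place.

105.2

Free-air correction = 0.3086 × 439.2 = 135.54 mGal
Free-air anomaly = 982247.68 − 982278.02 + (135.54) = 105.20 mGal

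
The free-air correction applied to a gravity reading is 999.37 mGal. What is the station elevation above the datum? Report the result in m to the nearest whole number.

h = 999.37 / 0.3086 = 3238.40 m

3238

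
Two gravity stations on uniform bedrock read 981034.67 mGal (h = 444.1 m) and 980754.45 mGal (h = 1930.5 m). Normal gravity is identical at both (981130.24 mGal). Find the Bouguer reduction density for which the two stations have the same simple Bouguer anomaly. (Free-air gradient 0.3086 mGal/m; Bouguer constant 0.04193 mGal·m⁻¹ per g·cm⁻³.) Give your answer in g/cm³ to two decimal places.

Δg_obs = 980754.45 − 981034.67 = -280.22 mGal over Δh = 1930.5 − 444.1 = 1486.4 m
Equal Bouguer anomalies ⇒ Δg_obs + (0.3086 − 0.04193ρ)·Δh = 0
0.3086 − 0.04193ρ = −Δg_obs/Δh = 0.18852
ρ = (0.3086 − 0.18852) / 0.04193 = 2.86 g/cm³

2.86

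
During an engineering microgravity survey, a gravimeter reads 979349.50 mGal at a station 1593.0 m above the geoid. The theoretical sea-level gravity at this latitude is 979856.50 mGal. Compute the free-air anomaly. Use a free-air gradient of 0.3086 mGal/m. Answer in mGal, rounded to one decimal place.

Free-air correction = 0.3086 × 1593.0 = 491.60 mGal
Free-air anomaly = 979349.50 − 979856.50 + (491.60) = -15.40 mGal

-15.4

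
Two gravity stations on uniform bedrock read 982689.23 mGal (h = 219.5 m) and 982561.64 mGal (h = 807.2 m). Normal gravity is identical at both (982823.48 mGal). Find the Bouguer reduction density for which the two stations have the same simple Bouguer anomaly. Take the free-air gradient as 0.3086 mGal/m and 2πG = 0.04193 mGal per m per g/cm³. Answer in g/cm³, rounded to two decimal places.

Δg_obs = 982561.64 − 982689.23 = -127.59 mGal over Δh = 807.2 − 219.5 = 587.7 m
Equal Bouguer anomalies ⇒ Δg_obs + (0.3086 − 0.04193ρ)·Δh = 0
0.3086 − 0.04193ρ = −Δg_obs/Δh = 0.21710
ρ = (0.3086 − 0.21710) / 0.04193 = 2.18 g/cm³

2.18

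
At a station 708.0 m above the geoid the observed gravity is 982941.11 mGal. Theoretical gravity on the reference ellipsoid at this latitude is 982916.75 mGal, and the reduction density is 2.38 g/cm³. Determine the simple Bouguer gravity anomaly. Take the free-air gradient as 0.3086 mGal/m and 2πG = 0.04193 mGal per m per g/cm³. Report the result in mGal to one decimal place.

Free-air correction = 0.3086 × 708.0 = 218.49 mGal
Free-air anomaly = 982941.11 − 982916.75 + (218.49) = 242.85 mGal
Bouguer slab correction = 0.04193 × 2.38 × 708.0 = 70.65 mGal
Simple Bouguer anomaly = 242.85 − (70.65) = 172.20 mGal

172.2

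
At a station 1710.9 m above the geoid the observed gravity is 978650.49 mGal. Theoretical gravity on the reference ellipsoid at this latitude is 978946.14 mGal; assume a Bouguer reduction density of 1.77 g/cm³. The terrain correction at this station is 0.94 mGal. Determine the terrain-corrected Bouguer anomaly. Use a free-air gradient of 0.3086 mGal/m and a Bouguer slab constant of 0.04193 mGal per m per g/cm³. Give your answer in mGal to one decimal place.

106.3

Free-air correction = 0.3086 × 1710.9 = 527.98 mGal
Free-air anomaly = 978650.49 − 978946.14 + (527.98) = 232.33 mGal
Bouguer slab correction = 0.04193 × 1.77 × 1710.9 = 126.98 mGal
Simple Bouguer anomaly = 232.33 − (126.98) = 105.35 mGal
Complete Bouguer anomaly = 105.35 + 0.94 = 106.29 mGal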